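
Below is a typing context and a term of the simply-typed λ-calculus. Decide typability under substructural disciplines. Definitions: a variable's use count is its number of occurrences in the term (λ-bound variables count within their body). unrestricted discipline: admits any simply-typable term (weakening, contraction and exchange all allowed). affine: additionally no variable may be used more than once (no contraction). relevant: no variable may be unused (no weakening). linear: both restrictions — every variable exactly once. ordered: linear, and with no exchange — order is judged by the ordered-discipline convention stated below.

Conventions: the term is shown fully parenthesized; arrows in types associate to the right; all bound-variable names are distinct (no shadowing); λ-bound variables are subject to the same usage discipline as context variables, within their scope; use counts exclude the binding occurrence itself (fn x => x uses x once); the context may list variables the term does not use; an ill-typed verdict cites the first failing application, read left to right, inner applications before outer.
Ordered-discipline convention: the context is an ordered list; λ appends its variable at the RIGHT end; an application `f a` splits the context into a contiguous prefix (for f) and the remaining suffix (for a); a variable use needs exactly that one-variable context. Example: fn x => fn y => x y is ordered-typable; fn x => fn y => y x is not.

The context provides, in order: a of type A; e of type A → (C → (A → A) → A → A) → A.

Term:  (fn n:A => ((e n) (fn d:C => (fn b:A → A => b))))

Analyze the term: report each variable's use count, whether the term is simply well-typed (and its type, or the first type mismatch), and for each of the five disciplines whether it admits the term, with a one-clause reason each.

use counts: a: 0×, e: 1×, n (λ-bound): 1×, d (λ-bound): 0×, b (λ-bound): 1×
left-to-right use order: e, n, b
typing: the term checks, with type A → A
ordered: ✗, needs weakening: a, d unused
linear: ✗, needs weakening: a, d unused
affine: ✓, no duplicate uses among a, e, n, d, b
relevant: ✗, needs weakening: a, d unused
unrestricted: ✓, simply typable at A → A; W, C, E all held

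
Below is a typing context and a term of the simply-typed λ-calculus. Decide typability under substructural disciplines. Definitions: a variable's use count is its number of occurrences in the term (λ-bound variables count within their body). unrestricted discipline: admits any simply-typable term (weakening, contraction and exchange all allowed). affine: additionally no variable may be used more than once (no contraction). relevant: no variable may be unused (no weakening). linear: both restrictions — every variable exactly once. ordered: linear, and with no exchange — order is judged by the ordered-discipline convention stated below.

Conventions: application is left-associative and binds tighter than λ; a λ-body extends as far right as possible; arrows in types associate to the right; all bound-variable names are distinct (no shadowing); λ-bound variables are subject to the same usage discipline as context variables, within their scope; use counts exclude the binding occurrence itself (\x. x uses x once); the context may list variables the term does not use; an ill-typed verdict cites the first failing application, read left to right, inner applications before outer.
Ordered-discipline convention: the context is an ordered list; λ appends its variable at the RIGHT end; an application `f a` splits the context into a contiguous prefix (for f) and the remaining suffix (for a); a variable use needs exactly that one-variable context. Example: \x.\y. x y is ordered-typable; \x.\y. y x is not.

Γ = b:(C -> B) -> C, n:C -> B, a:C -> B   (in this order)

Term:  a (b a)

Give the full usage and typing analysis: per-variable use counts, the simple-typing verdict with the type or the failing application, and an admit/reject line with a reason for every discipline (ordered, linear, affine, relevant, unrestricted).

variable uses: b: 1, n: 0, a: 2
left-to-right use order: a, b, a
typing: well-typed — term : B
ordered: ✗ — uses contraction: a ×2; unused: n — weakening required
linear: ✗ — uses contraction: a ×2; unused: n — weakening required
affine: ✗ — uses contraction: a ×2
relevant: ✗ — unused: n — weakening required
unrestricted: ✓ — typability at B is all that's needed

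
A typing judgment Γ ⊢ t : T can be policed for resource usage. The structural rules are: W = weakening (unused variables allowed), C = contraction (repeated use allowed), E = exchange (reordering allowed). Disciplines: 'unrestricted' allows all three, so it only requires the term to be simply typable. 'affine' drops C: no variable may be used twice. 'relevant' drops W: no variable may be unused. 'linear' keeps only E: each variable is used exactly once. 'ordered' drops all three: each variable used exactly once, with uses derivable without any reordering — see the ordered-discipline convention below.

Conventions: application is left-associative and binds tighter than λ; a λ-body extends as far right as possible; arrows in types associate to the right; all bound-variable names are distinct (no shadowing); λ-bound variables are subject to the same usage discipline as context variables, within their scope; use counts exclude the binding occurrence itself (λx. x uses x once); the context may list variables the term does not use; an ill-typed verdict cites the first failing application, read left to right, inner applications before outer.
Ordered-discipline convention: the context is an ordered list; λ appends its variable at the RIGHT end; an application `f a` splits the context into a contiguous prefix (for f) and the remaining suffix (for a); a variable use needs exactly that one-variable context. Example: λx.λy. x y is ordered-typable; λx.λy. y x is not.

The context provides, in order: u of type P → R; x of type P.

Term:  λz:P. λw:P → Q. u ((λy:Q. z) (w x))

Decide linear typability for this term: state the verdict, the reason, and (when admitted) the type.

no — y never used (weakening)
counts: u: 1, x: 1, z (λ-bound): 1, w (λ-bound): 1, y (λ-bound): 0
uses in reading order: u, z, w, x
typing: the term checks, with type P → (P → Q) → R
across the five disciplines: ordered ✗, linear ✗, affine ✓, relevant ✗, unrestricted ✓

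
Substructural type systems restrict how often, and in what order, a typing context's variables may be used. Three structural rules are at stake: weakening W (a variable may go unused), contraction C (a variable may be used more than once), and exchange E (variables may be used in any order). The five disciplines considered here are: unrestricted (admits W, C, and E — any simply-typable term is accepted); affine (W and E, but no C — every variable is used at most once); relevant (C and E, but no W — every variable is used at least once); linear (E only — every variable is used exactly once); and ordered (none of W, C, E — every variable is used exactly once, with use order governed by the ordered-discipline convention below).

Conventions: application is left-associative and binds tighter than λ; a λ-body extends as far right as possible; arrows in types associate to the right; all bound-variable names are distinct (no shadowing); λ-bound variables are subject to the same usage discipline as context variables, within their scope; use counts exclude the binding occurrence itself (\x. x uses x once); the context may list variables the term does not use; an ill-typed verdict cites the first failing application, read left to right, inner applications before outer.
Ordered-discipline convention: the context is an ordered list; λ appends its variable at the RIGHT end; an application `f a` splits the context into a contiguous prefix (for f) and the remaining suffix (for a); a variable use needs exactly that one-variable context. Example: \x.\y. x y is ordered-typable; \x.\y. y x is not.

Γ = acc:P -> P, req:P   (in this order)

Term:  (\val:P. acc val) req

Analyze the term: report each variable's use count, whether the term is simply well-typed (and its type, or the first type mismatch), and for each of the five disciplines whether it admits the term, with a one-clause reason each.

counts: acc: 1×; req: 1×; val (bound): 1×
order of uses: acc, val, req
typing: well-typed at P
ordered: ✓, one use each (acc, req, val); ordered split holds
linear: ✓, single use per variable (acc, req, val)
affine: ✓, at most one use each (acc, req, val)
relevant: ✓, every one of acc, req, val appears
unrestricted: ✓, well-typed at P; no restrictions here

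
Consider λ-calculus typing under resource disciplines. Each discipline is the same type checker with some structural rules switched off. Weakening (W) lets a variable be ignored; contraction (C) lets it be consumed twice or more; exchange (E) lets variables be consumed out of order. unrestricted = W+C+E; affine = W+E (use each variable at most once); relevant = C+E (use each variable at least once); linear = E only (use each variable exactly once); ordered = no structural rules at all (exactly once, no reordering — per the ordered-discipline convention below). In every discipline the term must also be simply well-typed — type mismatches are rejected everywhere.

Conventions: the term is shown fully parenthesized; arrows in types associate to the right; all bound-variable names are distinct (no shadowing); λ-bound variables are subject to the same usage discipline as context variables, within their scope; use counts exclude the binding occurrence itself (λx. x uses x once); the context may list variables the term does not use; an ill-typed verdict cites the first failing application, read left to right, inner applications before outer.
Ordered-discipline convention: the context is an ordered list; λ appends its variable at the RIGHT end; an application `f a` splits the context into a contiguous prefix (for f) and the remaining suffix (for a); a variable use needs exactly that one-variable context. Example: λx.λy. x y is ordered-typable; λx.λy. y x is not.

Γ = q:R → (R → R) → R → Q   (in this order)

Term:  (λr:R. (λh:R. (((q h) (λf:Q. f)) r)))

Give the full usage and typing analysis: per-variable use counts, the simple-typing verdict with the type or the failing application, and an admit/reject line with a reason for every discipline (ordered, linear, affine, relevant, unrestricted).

counts: q=1, r (λ-bound)=1, h (λ-bound)=1, f (λ-bound)=1
uses in reading order: q, h, f, r
typing: ill-typed: an application expects R → R but receives Q → Q
ordered ✗ (not simply typable)
linear ✗ (fails simple typing)
affine ✗ (a type mismatch blocks all five)
relevant ✗ (the type mismatch rejects it)
unrestricted ✗ (not simply typable)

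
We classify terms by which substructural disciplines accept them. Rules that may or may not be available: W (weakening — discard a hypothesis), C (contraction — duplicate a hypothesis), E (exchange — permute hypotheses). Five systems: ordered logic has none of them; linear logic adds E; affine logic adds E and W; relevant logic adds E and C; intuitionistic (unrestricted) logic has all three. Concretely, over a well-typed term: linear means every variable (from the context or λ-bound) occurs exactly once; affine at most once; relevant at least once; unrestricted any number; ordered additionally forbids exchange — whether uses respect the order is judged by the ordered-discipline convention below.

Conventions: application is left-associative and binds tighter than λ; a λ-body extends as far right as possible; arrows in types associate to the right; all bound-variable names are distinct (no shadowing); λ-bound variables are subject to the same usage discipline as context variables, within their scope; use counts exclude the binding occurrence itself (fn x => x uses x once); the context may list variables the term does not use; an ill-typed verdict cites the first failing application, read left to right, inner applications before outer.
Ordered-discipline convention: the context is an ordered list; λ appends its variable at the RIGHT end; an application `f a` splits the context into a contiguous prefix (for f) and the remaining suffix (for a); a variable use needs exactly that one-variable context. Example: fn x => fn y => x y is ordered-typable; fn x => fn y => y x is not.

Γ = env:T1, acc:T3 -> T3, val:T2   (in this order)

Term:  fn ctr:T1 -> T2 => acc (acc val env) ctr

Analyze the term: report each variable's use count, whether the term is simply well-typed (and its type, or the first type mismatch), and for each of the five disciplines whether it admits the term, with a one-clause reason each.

variable uses: env: 1×; acc: 2×; val: 1×; ctr [bound]: 1×
use order (left to right): acc, acc, val, env, ctr
typing: ill-typed: an application expects T3 but receives T2
ordered: ✗ — a type mismatch blocks all five
linear: ✗ — the type mismatch rejects it
affine: ✗ — not simply typable
relevant: ✗ — fails simple typing
unrestricted: ✗ — a type mismatch blocks all five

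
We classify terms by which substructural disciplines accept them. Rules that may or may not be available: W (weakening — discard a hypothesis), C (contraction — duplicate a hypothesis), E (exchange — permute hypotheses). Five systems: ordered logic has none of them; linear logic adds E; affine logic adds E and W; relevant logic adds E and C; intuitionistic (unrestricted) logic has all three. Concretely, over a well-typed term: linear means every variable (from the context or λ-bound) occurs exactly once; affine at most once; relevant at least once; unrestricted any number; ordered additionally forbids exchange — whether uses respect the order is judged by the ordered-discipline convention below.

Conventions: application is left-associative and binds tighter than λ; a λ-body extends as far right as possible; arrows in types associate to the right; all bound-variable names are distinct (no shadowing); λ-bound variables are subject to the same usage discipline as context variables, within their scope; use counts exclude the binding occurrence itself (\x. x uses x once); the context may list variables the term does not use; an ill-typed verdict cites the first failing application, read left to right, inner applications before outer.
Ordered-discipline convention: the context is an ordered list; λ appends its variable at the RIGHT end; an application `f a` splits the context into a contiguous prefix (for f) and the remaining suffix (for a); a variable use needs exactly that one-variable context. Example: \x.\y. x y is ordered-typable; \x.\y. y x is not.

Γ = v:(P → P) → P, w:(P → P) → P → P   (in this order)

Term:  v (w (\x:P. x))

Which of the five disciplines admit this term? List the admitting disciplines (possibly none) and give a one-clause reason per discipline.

admitting disciplines: ordered, linear, affine, relevant, unrestricted
use counts: v=1; w=1; x (λ-bound)=1
use order (left to right): v, w, x
typing: well-typed — term : P
ordered ✓ (v, w, x once each; derivable with no W/C/E)
linear ✓ (single use per variable (v, w, x))
affine ✓ (none of v, w, x used more than once)
relevant ✓ (at least one use each (v, w, x))
unrestricted ✓ (typability at P is all that's needed)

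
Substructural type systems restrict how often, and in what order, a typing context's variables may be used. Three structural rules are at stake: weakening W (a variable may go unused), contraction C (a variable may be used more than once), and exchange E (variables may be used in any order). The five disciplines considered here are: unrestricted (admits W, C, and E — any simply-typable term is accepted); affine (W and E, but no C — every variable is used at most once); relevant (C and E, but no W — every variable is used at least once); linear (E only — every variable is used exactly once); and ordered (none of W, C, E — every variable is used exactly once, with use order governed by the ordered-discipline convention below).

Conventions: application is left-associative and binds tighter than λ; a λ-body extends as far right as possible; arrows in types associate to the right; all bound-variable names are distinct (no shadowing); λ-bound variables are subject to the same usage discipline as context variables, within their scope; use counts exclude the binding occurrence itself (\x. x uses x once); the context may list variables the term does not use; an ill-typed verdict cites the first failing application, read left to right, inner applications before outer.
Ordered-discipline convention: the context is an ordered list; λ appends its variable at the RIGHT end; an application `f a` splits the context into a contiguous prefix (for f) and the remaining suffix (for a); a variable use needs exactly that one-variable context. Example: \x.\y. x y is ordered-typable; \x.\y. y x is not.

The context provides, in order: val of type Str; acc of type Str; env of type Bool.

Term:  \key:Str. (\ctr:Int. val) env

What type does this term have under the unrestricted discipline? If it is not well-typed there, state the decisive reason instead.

not well-typed under unrestricted — fails simple typing
counts: val ×1; acc ×0; env ×1; key (λ-bound) ×0; ctr (λ-bound) ×0
use order (left to right): val, env
typing: ill-typed: an argument Bool mismatches the expected Int
summary: ordered ✗; linear ✗; affine ✗; relevant ✗; unrestricted ✗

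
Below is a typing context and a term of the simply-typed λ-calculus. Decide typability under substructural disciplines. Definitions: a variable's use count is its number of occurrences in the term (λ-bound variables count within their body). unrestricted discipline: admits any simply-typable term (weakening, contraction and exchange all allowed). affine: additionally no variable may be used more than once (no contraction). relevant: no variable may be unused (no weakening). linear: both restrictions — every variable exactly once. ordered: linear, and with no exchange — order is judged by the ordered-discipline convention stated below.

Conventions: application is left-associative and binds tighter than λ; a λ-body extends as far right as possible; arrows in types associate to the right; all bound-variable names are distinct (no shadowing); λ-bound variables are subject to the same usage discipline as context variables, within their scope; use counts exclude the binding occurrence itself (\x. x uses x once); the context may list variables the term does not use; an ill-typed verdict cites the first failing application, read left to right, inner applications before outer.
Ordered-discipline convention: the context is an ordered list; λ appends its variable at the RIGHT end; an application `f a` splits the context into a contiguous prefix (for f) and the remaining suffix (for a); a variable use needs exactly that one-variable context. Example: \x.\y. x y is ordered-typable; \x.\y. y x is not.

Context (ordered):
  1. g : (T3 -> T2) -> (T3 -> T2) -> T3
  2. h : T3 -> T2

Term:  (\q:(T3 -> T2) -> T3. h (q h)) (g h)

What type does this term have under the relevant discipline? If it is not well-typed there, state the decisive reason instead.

term : T2
usage: g ×1; h ×3; q (λ-bound) ×1
use order (left to right): h, q, h, g, h
typing: well-typed — term : T2
per-discipline verdicts: ordered ✗ | linear ✗ | affine ✗ | relevant ✓ | unrestricted ✓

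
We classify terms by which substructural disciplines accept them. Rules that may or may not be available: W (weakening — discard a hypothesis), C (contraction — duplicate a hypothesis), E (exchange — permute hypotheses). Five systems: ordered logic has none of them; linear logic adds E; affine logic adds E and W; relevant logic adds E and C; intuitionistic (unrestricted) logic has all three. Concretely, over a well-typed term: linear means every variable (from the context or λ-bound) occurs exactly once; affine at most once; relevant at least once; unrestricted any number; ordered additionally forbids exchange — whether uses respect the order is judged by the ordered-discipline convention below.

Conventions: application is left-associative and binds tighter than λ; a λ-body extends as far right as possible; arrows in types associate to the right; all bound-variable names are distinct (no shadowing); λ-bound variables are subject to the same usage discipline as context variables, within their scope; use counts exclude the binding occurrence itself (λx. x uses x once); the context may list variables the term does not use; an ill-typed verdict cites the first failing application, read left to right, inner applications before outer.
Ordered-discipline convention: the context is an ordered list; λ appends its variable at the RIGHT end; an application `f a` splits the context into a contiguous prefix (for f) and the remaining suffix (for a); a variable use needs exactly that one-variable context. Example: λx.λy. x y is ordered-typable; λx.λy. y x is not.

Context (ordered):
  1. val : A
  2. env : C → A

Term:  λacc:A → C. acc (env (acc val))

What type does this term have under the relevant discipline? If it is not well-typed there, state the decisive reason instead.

term : (A → C) → C
use counts: val ×1, env ×1, acc (λ-bound) ×2
uses in reading order: acc, env, acc, val
typing: well-typed at (A → C) → C
all disciplines: ordered ✗; linear ✗; affine ✗; relevant ✓; unrestricted ✓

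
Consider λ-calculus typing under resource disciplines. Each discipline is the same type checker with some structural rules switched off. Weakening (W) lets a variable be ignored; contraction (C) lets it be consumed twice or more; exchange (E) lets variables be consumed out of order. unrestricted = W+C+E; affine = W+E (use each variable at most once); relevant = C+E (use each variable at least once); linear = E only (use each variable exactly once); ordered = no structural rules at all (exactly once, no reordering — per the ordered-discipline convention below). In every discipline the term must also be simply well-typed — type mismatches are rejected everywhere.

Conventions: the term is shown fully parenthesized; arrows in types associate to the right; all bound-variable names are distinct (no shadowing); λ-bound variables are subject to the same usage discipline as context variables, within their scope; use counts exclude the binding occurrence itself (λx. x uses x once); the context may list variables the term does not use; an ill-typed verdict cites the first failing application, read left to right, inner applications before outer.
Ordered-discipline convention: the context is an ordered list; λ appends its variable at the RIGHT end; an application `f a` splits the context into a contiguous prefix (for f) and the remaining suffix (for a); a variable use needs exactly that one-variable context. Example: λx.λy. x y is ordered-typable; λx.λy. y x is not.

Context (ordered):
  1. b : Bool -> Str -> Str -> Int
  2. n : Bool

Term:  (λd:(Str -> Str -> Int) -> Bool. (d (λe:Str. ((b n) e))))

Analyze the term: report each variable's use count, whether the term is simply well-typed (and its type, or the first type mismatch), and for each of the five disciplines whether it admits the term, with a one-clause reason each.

variable uses: b: 1×, n: 1×, d [bound]: 1×, e [bound]: 1×
uses in reading order: d, b, n, e
typing: well-typed — term : ((Str -> Str -> Int) -> Bool) -> Bool
ordered: ✗ — no ordered split (uses run d, b, n, e)
linear: ✓ — exactly-once usage across b, n, d, e
affine: ✓ — none of b, n, d, e used more than once
relevant: ✓ — none of b, n, d, e goes unused
unrestricted: ✓ — type-checks (((Str -> Str -> Int) -> Bool) -> Bool) and nothing is barred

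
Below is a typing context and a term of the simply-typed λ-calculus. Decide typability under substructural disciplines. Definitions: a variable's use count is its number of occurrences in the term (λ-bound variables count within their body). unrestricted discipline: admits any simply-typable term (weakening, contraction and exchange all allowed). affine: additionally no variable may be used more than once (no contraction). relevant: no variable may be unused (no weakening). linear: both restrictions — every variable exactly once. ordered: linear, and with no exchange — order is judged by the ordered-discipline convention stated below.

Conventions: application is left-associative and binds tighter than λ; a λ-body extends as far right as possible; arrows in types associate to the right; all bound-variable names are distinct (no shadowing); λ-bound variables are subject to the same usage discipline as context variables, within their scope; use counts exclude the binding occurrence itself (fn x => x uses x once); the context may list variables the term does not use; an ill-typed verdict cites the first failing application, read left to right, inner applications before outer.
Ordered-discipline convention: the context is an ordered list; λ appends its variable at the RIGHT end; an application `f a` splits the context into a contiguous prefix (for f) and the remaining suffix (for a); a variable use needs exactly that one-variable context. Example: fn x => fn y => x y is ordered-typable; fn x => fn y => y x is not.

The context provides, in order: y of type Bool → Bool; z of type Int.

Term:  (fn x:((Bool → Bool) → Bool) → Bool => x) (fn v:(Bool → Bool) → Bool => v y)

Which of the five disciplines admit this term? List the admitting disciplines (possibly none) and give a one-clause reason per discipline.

admitted by: affine, unrestricted
use counts: y: 1×, z: 0×, x (bound): 1×, v (bound): 1×
use order (left to right): x, v, y
typing: well-typed at ((Bool → Bool) → Bool) → Bool
ordered: ✗ — z never used (weakening)
linear: ✗ — z never used (weakening)
affine: ✓ — at most one use each (y, z, x, v)
relevant: ✗ — z never used (weakening)
unrestricted: ✓ — simply typable at ((Bool → Bool) → Bool) → Bool; W, C, E all held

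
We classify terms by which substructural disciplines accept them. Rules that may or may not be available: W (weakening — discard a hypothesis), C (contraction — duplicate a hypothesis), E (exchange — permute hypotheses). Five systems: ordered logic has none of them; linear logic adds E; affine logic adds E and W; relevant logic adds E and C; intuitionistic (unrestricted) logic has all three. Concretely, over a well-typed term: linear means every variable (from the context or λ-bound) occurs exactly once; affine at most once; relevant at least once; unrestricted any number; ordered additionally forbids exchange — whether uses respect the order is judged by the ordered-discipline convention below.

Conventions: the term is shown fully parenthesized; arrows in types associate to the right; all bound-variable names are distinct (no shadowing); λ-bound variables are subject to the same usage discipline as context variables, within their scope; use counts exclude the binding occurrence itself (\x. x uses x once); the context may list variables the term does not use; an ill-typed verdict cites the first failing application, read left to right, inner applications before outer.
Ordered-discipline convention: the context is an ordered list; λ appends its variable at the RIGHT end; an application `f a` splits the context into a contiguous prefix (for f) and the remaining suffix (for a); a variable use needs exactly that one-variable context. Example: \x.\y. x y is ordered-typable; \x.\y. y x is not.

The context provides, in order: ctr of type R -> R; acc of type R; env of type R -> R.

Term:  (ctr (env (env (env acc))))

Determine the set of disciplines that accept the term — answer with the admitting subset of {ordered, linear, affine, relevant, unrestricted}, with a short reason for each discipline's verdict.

accepted by: relevant, unrestricted
usage: ctr: 1; acc: 1; env: 3
order of uses: ctr, env, env, env, acc
typing: well-typed at R
ordered ✗ (uses contraction: env ×3)
linear ✗ (uses contraction: env ×3)
affine ✗ (uses contraction: env ×3)
relevant ✓ (ctr, acc, env: all used, weakening unneeded)
unrestricted ✓ (typability at R is all that's needed)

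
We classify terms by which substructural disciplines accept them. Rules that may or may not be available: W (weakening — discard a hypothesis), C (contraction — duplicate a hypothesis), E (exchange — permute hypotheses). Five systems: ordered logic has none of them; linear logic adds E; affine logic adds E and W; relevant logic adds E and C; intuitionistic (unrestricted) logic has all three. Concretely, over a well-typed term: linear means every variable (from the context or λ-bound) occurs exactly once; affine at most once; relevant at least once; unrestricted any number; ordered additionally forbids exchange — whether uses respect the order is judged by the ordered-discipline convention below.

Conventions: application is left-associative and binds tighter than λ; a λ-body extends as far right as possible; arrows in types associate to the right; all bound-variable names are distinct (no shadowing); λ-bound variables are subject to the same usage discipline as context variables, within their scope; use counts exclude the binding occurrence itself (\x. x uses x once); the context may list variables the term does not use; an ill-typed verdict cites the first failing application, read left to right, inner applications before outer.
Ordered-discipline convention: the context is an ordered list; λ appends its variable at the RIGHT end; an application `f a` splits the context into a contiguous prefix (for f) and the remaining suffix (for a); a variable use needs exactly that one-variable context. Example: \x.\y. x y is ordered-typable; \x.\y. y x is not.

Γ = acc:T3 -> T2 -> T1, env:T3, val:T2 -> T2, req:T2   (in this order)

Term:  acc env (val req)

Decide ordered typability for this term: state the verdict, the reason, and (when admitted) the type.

yes — single-use (acc, env, val, req), ordered derivation ok; term : T1
counts: acc=1, env=1, val=1, req=1
use order (left to right): acc, env, val, req
typing: well-typed — term : T1
per-discipline verdicts: ordered ✓ · linear ✓ · affine ✓ · relevant ✓ · unrestricted ✓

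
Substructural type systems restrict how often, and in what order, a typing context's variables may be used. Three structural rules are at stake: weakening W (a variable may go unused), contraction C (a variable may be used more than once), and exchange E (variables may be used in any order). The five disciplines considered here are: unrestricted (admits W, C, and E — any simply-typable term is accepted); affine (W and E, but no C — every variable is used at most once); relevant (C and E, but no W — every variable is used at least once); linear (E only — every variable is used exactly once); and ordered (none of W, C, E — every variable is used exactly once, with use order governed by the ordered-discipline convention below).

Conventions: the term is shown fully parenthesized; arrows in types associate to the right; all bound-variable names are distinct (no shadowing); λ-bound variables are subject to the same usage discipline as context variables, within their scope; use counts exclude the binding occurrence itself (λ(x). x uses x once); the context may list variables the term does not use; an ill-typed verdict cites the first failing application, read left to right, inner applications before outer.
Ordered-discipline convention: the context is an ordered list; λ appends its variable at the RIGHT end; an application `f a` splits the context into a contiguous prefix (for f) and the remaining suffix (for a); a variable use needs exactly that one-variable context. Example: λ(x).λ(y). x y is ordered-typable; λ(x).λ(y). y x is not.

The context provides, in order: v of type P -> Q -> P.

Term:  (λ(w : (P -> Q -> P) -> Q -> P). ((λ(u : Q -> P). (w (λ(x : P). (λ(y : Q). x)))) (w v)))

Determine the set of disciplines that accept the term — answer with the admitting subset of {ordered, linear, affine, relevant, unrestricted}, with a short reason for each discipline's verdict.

accepted by: unrestricted
counts: v: 1, w (λ-bound): 2, u (λ-bound): 0, x (λ-bound): 1, y (λ-bound): 0
uses in reading order: w, x, w, v
typing: well-typed at ((P -> Q -> P) -> Q -> P) -> Q -> P
ordered: ✗, uses contraction: w ×2; needs weakening: u, y unused
linear: ✗, uses contraction: w ×2; needs weakening: u, y unused
affine: ✗, uses contraction: w ×2
relevant: ✗, needs weakening: u, y unused
unrestricted: ✓, simply typable at ((P -> Q -> P) -> Q -> P) -> Q -> P; W, C, E all held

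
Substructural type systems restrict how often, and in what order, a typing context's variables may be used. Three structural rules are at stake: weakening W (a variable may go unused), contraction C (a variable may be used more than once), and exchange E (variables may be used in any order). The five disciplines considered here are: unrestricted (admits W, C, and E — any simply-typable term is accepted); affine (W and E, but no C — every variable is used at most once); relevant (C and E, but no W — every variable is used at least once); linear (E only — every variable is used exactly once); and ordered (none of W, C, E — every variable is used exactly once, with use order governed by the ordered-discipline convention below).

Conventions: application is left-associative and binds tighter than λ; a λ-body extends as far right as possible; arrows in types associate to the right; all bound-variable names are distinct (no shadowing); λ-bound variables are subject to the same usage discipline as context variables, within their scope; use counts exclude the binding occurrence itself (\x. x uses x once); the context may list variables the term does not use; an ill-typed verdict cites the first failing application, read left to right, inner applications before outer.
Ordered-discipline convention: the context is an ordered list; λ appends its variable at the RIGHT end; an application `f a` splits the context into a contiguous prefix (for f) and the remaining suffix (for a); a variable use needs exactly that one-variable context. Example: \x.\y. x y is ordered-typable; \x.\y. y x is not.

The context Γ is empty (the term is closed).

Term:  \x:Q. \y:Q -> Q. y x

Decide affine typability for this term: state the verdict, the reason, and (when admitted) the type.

yes — none of x, y used more than once; term : Q -> (Q -> Q) -> Q
use counts: x [bound] ×1, y [bound] ×1
use order (left to right): y, x
typing: well-typed at Q -> (Q -> Q) -> Q
per-discipline verdicts: ordered ✗ | linear ✓ | affine ✓ | relevant ✓ | unrestricted ✓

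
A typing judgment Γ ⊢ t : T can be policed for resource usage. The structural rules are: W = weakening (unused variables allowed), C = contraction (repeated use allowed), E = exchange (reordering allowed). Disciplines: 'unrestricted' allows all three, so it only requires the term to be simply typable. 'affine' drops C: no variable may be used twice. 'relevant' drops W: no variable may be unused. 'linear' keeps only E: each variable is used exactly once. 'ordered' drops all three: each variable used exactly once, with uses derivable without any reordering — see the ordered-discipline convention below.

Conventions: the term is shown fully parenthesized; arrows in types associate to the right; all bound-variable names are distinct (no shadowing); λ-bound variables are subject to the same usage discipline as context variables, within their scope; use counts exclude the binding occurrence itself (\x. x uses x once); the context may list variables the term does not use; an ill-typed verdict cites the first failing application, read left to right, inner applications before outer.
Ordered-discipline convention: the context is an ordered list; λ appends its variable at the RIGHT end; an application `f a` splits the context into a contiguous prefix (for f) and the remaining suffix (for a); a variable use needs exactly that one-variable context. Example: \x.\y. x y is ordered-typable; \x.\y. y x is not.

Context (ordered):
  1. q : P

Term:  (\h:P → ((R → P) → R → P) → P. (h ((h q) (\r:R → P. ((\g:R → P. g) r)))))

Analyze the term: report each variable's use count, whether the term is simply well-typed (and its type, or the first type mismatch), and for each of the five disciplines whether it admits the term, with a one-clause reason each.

usage: q ×1, h [bound] ×2, r [bound] ×1, g [bound] ×1
order of uses: h, h, q, g, r
typing: well-typed — term : (P → ((R → P) → R → P) → P) → ((R → P) → R → P) → P
ordered: ✗, needs contraction — h ×2
linear: ✗, needs contraction — h ×2
affine: ✗, needs contraction — h ×2
relevant: ✓, none of q, h, r, g goes unused
unrestricted: ✓, simply typable at (P → ((R → P) → R → P) → P) → ((R → P) → R → P) → P; W, C, E all held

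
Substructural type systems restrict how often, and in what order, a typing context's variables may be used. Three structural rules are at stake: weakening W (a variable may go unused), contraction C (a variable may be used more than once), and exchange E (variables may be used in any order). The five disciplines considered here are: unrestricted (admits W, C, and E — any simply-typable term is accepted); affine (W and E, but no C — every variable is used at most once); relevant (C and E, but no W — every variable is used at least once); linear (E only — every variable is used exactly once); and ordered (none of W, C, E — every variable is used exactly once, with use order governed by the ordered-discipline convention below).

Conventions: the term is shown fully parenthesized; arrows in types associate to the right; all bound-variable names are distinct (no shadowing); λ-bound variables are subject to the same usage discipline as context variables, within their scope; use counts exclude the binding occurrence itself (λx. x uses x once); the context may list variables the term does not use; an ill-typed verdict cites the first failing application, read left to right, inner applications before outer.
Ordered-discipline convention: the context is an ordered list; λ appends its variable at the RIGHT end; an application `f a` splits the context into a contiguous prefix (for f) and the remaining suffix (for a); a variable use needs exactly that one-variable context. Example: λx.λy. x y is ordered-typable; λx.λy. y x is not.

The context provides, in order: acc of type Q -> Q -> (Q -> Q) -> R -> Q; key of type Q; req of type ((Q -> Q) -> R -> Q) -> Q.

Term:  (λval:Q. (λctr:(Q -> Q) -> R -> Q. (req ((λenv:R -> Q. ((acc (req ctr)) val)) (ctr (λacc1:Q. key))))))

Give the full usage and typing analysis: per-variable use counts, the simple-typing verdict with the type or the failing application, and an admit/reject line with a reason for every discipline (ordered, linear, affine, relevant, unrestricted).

use counts: acc ×1; key ×1; req ×2; val (λ-bound) ×1; ctr (λ-bound) ×2; env (λ-bound) ×0; acc1 (λ-bound) ×0
order of uses: req, acc, req, ctr, val, ctr, key
typing: the term checks, with type Q -> ((Q -> Q) -> R -> Q) -> Q
ordered: ✗, repeated use of req ×2, ctr ×2; unused: env, acc1 — weakening required
linear: ✗, repeated use of req ×2, ctr ×2; unused: env, acc1 — weakening required
affine: ✗, repeated use of req ×2, ctr ×2
relevant: ✗, unused: env, acc1 — weakening required
unrestricted: ✓, typability at Q -> ((Q -> Q) -> R -> Q) -> Q is all that's needed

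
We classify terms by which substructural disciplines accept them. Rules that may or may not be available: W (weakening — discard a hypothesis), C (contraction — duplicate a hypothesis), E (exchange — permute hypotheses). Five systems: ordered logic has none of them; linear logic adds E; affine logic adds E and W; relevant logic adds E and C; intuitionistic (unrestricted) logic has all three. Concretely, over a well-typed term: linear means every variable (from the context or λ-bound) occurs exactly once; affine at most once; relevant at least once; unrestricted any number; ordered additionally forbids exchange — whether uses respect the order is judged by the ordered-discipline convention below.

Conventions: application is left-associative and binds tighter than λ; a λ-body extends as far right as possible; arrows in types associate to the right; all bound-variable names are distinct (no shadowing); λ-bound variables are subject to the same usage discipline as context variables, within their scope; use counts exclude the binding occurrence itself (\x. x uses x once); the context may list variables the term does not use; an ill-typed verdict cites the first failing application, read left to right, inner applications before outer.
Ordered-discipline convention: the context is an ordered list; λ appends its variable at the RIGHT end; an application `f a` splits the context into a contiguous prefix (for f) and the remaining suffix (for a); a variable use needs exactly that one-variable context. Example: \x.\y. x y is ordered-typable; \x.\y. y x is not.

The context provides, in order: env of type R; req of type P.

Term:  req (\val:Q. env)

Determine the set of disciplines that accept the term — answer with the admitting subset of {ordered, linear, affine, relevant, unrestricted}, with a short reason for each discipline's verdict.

admitting disciplines: none
counts: env: 1, req: 1, val (λ-bound): 0
left-to-right use order: req, env
typing: ill-typed: non-function type P applied to an argument
ordered: ✗, the type mismatch rejects it
linear: ✗, not simply typable
affine: ✗, fails simple typing
relevant: ✗, a type mismatch blocks all five
unrestricted: ✗, the type mismatch rejects it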